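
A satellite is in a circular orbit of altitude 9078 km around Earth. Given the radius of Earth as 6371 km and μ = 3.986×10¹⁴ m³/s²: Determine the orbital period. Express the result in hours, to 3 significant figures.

T ≈ 5.31 hours

r = 6371 + 9078 = 15449 km = 1.5449×10⁷ m.
Kepler's third law: T = 2π√(r³/μ) = 2π√((1.545×10⁷)³ / 3.986×10¹⁴).
r³/μ = 9.250×10⁶ s², so T = 2π × 3.041×10³ = 1.911×10⁴ s.
Converting: 1.911×10⁴ s ÷ 3600 = 5.308 hours.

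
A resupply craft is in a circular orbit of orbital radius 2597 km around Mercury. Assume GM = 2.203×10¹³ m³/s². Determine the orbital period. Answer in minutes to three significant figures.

T ≈ 93.4 minutes

r = 2597 km = 2.597×10⁶ m.
Kepler's third law: T = 2π√(r³/μ) = 2π√((2.597×10⁶)³ / 2.203×10¹³).
r³/μ = 7.951×10⁵ s², so T = 2π × 8.917×10² = 5.602×10³ s.
Converting: 5.602×10³ s ÷ 60.00 = 93.37 minutes.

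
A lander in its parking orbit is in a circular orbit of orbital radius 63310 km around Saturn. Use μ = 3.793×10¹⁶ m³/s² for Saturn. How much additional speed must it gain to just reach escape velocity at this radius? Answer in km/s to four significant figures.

r = 63310 km = 6.331×10⁷ m.
Circular speed v_c = √(μ/r) = 24480 m/s.
Escape speed v_esc = √(2μ/r) = √2 × v_c = 34620 m/s.
Δv = v_esc − v_c = 10140 m/s = 10.14 km/s.

Δv ≈ 10.14 km/s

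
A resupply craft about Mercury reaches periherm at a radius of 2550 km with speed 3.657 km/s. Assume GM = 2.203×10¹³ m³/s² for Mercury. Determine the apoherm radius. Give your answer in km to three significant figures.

r_p = 2.550×10⁶ m.
Specific energy ε = v²/2 − μ/r = -1.952×10⁶ J/kg, so a = −μ/(2ε) = 5.642×10⁶ m.
The apsides satisfy r_p + r_a = 2a, so the apoherm radius is 2a − r_p = 8.734×10⁶ m = 8733.6 km.

apoherm radius ≈ 8730 km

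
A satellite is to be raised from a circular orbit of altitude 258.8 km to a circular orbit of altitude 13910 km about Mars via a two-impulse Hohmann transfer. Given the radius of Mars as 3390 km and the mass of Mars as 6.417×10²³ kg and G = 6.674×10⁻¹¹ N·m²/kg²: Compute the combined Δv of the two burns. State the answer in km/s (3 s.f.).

μ = GM = 6.674×10⁻¹¹ × 6.417×10²³ = 4.283×10¹³ m³/s².
r₁ = 3390 + 258.8 = 3648.8 km = 3.6488×10⁶ m.
r₂ = 3390 + 13910 = 17300 km = 1.7300×10⁷ m.
Transfer ellipse a_t = (r₁ + r₂)/2 = 1.047×10⁷ m.
At r₁: circular v_c1 = √(μ/r₁) = 3426 m/s; transfer-periapsis v_p = √[μ(2/r₁ − 1/a_t)] = 4403 m/s.
Δv₁ = v_p − v_c1 = 977.0 m/s.
At r₂: circular v_c2 = √(μ/r₂) = 1573 m/s; transfer-apoapsis v_a = √[μ(2/r₂ − 1/a_t)] = 928.6 m/s.
Δv₂ = v_c2 − v_a = 644.8 m/s.
Total Δv = Δv₁ + Δv₂ = 1622 m/s = 1.622 km/s.

Δv_total ≈ 1.62 km/s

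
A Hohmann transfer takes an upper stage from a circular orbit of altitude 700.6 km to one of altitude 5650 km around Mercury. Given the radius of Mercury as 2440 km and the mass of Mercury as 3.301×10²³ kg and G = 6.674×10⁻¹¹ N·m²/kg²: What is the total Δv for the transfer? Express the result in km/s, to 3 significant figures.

μ = GM = 6.674×10⁻¹¹ × 3.301×10²³ = 2.203×10¹³ m³/s².
r₁ = 2440 + 700.6 = 3140.6 km = 3.1406×10⁶ m.
r₂ = 2440 + 5650 = 8090.0 km = 8.0900×10⁶ m.
Transfer ellipse a_t = (r₁ + r₂)/2 = 5.615×10⁶ m.
At r₁: circular v_c1 = √(μ/r₁) = 2649 m/s; transfer-periherm v_p = √[μ(2/r₁ − 1/a_t)] = 3179 m/s.
Δv₁ = v_p − v_c1 = 530.5 m/s.
At r₂: circular v_c2 = √(μ/r₂) = 1650 m/s; transfer-apoherm v_a = √[μ(2/r₂ − 1/a_t)] = 1234 m/s.
Δv₂ = v_c2 − v_a = 416.1 m/s.
Total Δv = Δv₁ + Δv₂ = 946.6 m/s = 0.9466 km/s.

Δv_total ≈ 0.947 km/s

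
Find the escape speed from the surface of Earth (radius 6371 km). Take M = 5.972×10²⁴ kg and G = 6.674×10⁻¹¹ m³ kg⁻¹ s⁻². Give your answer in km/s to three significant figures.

μ = GM = 6.674×10⁻¹¹ × 5.972×10²⁴ = 3.986×10¹⁴ m³/s².
r = R = 6.371×10⁶ m.
Escape speed v_esc = √(2μ/r) = √(2 × 3.986×10¹⁴ / 6.371×10⁶) = √(1.251×10⁸) = 11190 m/s.
= 11.19 km/s.

v_esc ≈ 11.2 km/s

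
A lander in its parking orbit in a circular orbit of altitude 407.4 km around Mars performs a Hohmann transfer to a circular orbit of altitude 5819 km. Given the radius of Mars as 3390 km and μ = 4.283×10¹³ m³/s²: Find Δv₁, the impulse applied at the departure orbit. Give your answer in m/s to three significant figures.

Δv ≈ 638 m/s

r₁ = 3390 + 407.4 = 3797.4 km = 3.7974×10⁶ m.
r₂ = 3390 + 5819 = 9209.0 km = 9.2090×10⁶ m.
Transfer ellipse a_t = (r₁ + r₂)/2 = 6.503×10⁶ m.
At r₁: circular v_c1 = √(μ/r₁) = 3358 m/s; transfer-periapsis v_p = √[μ(2/r₁ − 1/a_t)] = 3996 m/s.
Δv₁ = v_p − v_c1 = 638.1 m/s.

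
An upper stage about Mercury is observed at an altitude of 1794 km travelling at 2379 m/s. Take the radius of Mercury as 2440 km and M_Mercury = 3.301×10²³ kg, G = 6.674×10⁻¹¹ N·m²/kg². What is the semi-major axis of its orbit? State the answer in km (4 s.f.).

a ≈ 4641 km

μ = GM = 6.674×10⁻¹¹ × 3.301×10²³ = 2.203×10¹³ m³/s².
r = 2440 + 1794 = 4234.0 km = 4.234×10⁶ m.
Specific orbital energy ε = v²/2 − μ/r = (2379)²/2 − 2.203×10¹³/4.234×10⁶ = -2.374×10⁶ J/kg.
Since ε = −μ/(2a), a = −μ/(2ε) = 4.641×10⁶ m = 4641.0 km.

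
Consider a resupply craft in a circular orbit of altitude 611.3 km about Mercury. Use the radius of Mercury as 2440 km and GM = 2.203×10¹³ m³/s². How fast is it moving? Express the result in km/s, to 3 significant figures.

r = 2440 + 611.3 = 3051.3 km = 3.0513×10⁶ m.
For a circular orbit v = √(μ/r) = √(2.203×10¹³ / 3.051×10⁶) = √(7.220×10⁶) = 2687 m/s.
That is 2.687 km/s.

v ≈ 2.69 km/s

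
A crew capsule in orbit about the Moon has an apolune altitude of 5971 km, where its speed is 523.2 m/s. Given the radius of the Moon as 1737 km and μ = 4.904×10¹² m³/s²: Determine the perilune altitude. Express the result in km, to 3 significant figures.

perilune altitude ≈ 376 km

r_a = 1737 + 5971 = 7708.0 km = 7.708×10⁶ m.
Specific energy ε = v²/2 − μ/r = -4.994×10⁵ J/kg, so a = −μ/(2ε) = 4.910×10⁶ m.
The apsides satisfy r_p + r_a = 2a, so the perilune radius is 2a − r_a = 2.113×10⁶ m = 2112.7 km.
Perilune altitude = 2112.7 − 1737 = 375.71 km.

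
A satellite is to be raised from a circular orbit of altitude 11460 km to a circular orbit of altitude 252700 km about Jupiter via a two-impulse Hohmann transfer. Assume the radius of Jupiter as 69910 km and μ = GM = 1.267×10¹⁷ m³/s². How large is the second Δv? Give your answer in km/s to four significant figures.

Δv ≈ 7.239 km/s

r₁ = 69910 + 11460 = 81370 km = 8.1370×10⁷ m.
r₂ = 69910 + 252700 = 322610 km = 3.2261×10⁸ m.
Transfer ellipse a_t = (r₁ + r₂)/2 = 2.020×10⁸ m.
At r₁: circular v_c1 = √(μ/r₁) = 39460 m/s; transfer-perijove v_p = √[μ(2/r₁ − 1/a_t)] = 49870 m/s.
At r₂: circular v_c2 = √(μ/r₂) = 19820 m/s; transfer-apojove v_a = √[μ(2/r₂ − 1/a_t)] = 12580 m/s.
Δv₂ = v_c2 − v_a = 7239 m/s.
= 7.239 km/s.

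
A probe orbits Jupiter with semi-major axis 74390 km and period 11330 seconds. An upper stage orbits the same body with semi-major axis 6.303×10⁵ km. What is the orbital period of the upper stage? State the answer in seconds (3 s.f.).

T₂ ≈ 2.79×10⁵ seconds

Kepler's third law: T² ∝ a³, so T₂ = T₁ (a₂/a₁)^(3/2).
a₂/a₁ = 8.473, (a₂/a₁)^(3/2) = 24.66.
T₂ = 11330 × 24.66 = 2.794×10⁵ seconds.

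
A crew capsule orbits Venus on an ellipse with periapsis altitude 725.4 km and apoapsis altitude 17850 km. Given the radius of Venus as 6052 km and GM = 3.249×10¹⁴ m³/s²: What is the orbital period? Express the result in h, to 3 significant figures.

r_p = 6052 + 725.4 = 6777.4 km = 6.7774×10⁶ m.
r_a = 6052 + 17850 = 23902 km = 2.3902×10⁷ m.
Semi-major axis a = (r_p + r_a)/2 = (6777.4 + 23902)/2 = 15340 km = 1.534×10⁷ m.
By Kepler's third law T = 2π√(a³/μ) = 2π × 3.333×10³ = 2.094×10⁴ s.
= 5.817 h.

T ≈ 5.82 h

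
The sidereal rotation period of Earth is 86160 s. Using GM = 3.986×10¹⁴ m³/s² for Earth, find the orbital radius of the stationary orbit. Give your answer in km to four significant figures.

r_sync ≈ 42160 km

A synchronous orbit has period T, so by Kepler's third law a = (μT²/4π²)^(1/3).
μT²/4π² = 3.986×10¹⁴ × (8.616×10⁴)² / 39.48 = 7.495×10²² m³.
a = 4.216×10⁷ m = 42163 km.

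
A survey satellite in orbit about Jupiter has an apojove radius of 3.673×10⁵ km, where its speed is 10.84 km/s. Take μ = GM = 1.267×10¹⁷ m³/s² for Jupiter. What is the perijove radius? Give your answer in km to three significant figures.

r_a = 3.673×10⁸ m.
Specific energy ε = v²/2 − μ/r = -2.862×10⁸ J/kg, so a = −μ/(2ε) = 2.214×10⁸ m.
The apsides satisfy r_p + r_a = 2a, so the perijove radius is 2a − r_a = 7.540×10⁷ m = 75402 km.

perijove radius ≈ 75400 km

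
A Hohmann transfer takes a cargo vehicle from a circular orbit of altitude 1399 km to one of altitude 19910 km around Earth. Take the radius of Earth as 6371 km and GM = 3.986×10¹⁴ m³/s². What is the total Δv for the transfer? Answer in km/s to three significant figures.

Δv_total ≈ 3.00 km/s

r₁ = 6371 + 1399 = 7770.0 km = 7.7700×10⁶ m.
r₂ = 6371 + 19910 = 26281 km = 2.6281×10⁷ m.
Transfer ellipse a_t = (r₁ + r₂)/2 = 1.703×10⁷ m.
At r₁: circular v_c1 = √(μ/r₁) = 7162 m/s; transfer-perigee v_p = √[μ(2/r₁ − 1/a_t)] = 8899 m/s.
Δv₁ = v_p − v_c1 = 1736 m/s.
At r₂: circular v_c2 = √(μ/r₂) = 3894 m/s; transfer-apogee v_a = √[μ(2/r₂ − 1/a_t)] = 2631 m/s.
Δv₂ = v_c2 − v_a = 1264 m/s.
Total Δv = Δv₁ + Δv₂ = 3000 m/s = 3.000 km/s.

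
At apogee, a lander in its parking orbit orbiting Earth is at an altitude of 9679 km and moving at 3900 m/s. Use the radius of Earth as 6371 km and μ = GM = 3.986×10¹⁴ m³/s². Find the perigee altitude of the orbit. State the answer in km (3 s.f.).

r_a = 6371 + 9679 = 16050 km = 1.605×10⁷ m.
Specific energy ε = v²/2 − μ/r = -1.723×10⁷ J/kg, so a = −μ/(2ε) = 1.157×10⁷ m.
The apsides satisfy r_p + r_a = 2a, so the perigee radius is 2a − r_a = 7.084×10⁶ m = 7084.2 km.
Perigee altitude = 7084.2 − 6371 = 713.21 km.

perigee altitude ≈ 713 km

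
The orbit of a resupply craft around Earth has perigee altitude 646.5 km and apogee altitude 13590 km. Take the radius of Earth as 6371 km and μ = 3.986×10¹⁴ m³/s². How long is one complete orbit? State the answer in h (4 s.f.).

r_p = 6371 + 646.5 = 7017.5 km = 7.0175×10⁶ m.
r_a = 6371 + 13590 = 19961 km = 1.9961×10⁷ m.
Semi-major axis a = (r_p + r_a)/2 = (7017.5 + 19961)/2 = 13489 km = 1.349×10⁷ m.
By Kepler's third law T = 2π√(a³/μ) = 2π × 2.481×10³ = 1.559×10⁴ s.
= 4.331 h.

T ≈ 4.331 h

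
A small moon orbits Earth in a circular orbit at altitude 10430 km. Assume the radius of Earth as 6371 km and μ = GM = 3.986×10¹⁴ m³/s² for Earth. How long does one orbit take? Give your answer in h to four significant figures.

T ≈ 6.020 h

r = 6371 + 10430 = 16801 km = 1.6801×10⁷ m.
Kepler's third law: T = 2π√(r³/μ) = 2π√((1.680×10⁷)³ / 3.986×10¹⁴).
r³/μ = 1.190×10⁷ s², so T = 2π × 3.449×10³ = 2.167×10⁴ s.
Converting: 2.167×10⁴ s ÷ 3600 = 6.020 h.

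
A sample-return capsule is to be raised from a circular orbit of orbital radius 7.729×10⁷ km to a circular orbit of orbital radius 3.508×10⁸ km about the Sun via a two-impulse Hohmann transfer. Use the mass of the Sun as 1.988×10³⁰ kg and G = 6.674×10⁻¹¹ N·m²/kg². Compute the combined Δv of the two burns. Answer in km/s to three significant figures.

Δv_total ≈ 19.4 km/s

μ = GM = 6.674×10⁻¹¹ × 1.988×10³⁰ = 1.327×10²⁰ m³/s².
r₁ = 7.729×10⁷ km = 7.729×10¹⁰ m.
r₂ = 3.508×10⁸ km = 3.508×10¹¹ m.
Transfer ellipse a_t = (r₁ + r₂)/2 = 2.140×10¹¹ m.
At r₁: circular v_c1 = √(μ/r₁) = 41430 m/s; transfer-perihelion v_p = √[μ(2/r₁ − 1/a_t)] = 53040 m/s.
Δv₁ = v_p − v_c1 = 11610 m/s.
At r₂: circular v_c2 = √(μ/r₂) = 19450 m/s; transfer-aphelion v_a = √[μ(2/r₂ − 1/a_t)] = 11690 m/s.
Δv₂ = v_c2 − v_a = 7761 m/s.
Total Δv = Δv₁ + Δv₂ = 19370 m/s = 19.37 km/s.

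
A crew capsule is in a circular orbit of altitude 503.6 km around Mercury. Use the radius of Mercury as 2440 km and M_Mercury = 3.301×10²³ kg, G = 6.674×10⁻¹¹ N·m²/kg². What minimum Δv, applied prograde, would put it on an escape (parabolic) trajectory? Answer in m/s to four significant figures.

Δv ≈ 1133 m/s

μ = GM = 6.674×10⁻¹¹ × 3.301×10²³ = 2.203×10¹³ m³/s².
r = 2440 + 503.6 = 2943.6 km = 2.9436×10⁶ m.
Circular speed v_c = √(μ/r) = 2736 m/s.
Escape speed v_esc = √(2μ/r) = √2 × v_c = 3869 m/s.
Δv = v_esc − v_c = 1133 m/s.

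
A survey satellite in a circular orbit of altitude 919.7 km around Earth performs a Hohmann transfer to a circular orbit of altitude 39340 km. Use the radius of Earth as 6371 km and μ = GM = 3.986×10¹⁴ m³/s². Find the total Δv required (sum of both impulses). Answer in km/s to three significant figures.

Δv_total ≈ 3.72 km/s

r₁ = 6371 + 919.7 = 7290.7 km = 7.2907×10⁶ m.
r₂ = 6371 + 39340 = 45711 km = 4.5711×10⁷ m.
Transfer ellipse a_t = (r₁ + r₂)/2 = 2.650×10⁷ m.
At r₁: circular v_c1 = √(μ/r₁) = 7394 m/s; transfer-perigee v_p = √[μ(2/r₁ − 1/a_t)] = 9711 m/s.
Δv₁ = v_p − v_c1 = 2317 m/s.
At r₂: circular v_c2 = √(μ/r₂) = 2953 m/s; transfer-apogee v_a = √[μ(2/r₂ − 1/a_t)] = 1549 m/s.
Δv₂ = v_c2 − v_a = 1404 m/s.
Total Δv = Δv₁ + Δv₂ = 3721 m/s = 3.721 km/s.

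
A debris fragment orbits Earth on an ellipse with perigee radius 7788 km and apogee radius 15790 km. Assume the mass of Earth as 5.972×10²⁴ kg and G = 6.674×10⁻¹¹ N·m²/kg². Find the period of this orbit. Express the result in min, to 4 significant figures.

T ≈ 212.3 min

μ = GM = 6.674×10⁻¹¹ × 5.972×10²⁴ = 3.986×10¹⁴ m³/s².
Semi-major axis a = (r_p + r_a)/2 = (7788.0 + 15790)/2 = 11789 km = 1.179×10⁷ m.
By Kepler's third law T = 2π√(a³/μ) = 2π × 2.028×10³ = 1.274×10⁴ s.
= 212.3 min.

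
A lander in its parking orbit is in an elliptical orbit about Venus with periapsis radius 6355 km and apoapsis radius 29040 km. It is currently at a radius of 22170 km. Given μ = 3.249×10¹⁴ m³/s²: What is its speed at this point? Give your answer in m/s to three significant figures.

v ≈ 3310 m/s

Semi-major axis a = (r_p + r_a)/2 = 17698 km = 1.770×10⁷ m.
Vis-viva: v² = μ(2/r − 1/a) = 3.249×10¹⁴ × (9.021×10⁻⁸ − 5.651×10⁻⁸) = 1.095×10⁷ m²/s².
v = 3309 m/s.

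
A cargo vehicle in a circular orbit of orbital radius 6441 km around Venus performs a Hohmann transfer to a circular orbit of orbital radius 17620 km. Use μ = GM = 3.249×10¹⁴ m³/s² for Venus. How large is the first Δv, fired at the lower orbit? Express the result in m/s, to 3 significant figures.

r₁ = 6441 km = 6.441×10⁶ m.
r₂ = 17620 km = 1.762×10⁷ m.
Transfer ellipse a_t = (r₁ + r₂)/2 = 1.203×10⁷ m.
At r₁: circular v_c1 = √(μ/r₁) = 7102 m/s; transfer-periapsis v_p = √[μ(2/r₁ − 1/a_t)] = 8595 m/s.
Δv₁ = v_p − v_c1 = 1493 m/s.

Δv ≈ 1490 m/s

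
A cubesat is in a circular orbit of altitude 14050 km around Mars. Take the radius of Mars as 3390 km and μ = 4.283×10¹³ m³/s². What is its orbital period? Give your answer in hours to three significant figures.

r = 3390 + 14050 = 17440 km = 1.7440×10⁷ m.
Kepler's third law: T = 2π√(r³/μ) = 2π√((1.744×10⁷)³ / 4.283×10¹³).
r³/μ = 1.238×10⁸ s², so T = 2π × 1.113×10⁴ = 6.992×10⁴ s.
Converting: 6.992×10⁴ s ÷ 3600 = 19.42 hours.

T ≈ 19.4 hours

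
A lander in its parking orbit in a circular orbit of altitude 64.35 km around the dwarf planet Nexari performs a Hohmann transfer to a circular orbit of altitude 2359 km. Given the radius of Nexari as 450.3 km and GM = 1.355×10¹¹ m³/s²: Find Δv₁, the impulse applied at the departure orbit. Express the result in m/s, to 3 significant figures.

Δv ≈ 154 m/s

r₁ = 450.3 + 64.35 = 514.65 km = 5.1465×10⁵ m.
r₂ = 450.3 + 2359 = 2809.3 km = 2.8093×10⁶ m.
Transfer ellipse a_t = (r₁ + r₂)/2 = 1.662×10⁶ m.
At r₁: circular v_c1 = √(μ/r₁) = 513.1 m/s; transfer-periapsis v_p = √[μ(2/r₁ − 1/a_t)] = 667.1 m/s.
Δv₁ = v_p − v_c1 = 154.0 m/s.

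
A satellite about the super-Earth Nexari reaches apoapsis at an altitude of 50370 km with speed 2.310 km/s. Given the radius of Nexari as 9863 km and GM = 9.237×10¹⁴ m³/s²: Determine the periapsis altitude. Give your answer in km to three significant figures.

periapsis altitude ≈ 2820 km

r_a = 9863 + 50370 = 60233 km = 6.023×10⁷ m.
Specific energy ε = v²/2 − μ/r = -1.267×10⁷ J/kg, so a = −μ/(2ε) = 3.646×10⁷ m.
The apsides satisfy r_p + r_a = 2a, so the periapsis radius is 2a − r_a = 1.269×10⁷ m = 12686 km.
Periapsis altitude = 12686 − 9863 = 2823.5 km.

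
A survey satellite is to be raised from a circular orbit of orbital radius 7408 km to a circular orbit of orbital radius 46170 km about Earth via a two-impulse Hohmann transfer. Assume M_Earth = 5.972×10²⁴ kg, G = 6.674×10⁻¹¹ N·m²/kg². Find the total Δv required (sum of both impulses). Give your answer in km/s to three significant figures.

μ = GM = 6.674×10⁻¹¹ × 5.972×10²⁴ = 3.986×10¹⁴ m³/s².
r₁ = 7408 km = 7.408×10⁶ m.
r₂ = 46170 km = 4.617×10⁷ m.
Transfer ellipse a_t = (r₁ + r₂)/2 = 2.679×10⁷ m.
At r₁: circular v_c1 = √(μ/r₁) = 7335 m/s; transfer-perigee v_p = √[μ(2/r₁ − 1/a_t)] = 9630 m/s.
Δv₁ = v_p − v_c1 = 2294 m/s.
At r₂: circular v_c2 = √(μ/r₂) = 2938 m/s; transfer-apogee v_a = √[μ(2/r₂ − 1/a_t)] = 1545 m/s.
Δv₂ = v_c2 − v_a = 1393 m/s.
Total Δv = Δv₁ + Δv₂ = 3688 m/s = 3.688 km/s.

Δv_total ≈ 3.69 km/s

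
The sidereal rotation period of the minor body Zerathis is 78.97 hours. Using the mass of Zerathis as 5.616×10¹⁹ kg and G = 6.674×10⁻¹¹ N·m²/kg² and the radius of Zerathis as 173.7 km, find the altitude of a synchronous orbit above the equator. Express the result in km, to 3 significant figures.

h_sync ≈ 1800 km

μ = GM = 6.674×10⁻¹¹ × 5.616×10¹⁹ = 3.748×10⁹ m³/s².
T = 78.97 hours = 2.843×10⁵ s.
A synchronous orbit has period T, so by Kepler's third law a = (μT²/4π²)^(1/3).
μT²/4π² = 3.748×10⁹ × (2.843×10⁵)² / 39.48 = 7.673×10¹⁸ m³.
a = 1.972×10⁶ m = 1972.4 km.
Altitude h = a − R = 1972.4 − 173.7 = 1798.7 km.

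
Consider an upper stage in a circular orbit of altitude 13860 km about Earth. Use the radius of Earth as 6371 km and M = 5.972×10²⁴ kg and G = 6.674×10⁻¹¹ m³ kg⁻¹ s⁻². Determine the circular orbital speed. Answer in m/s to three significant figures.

μ = GM = 6.674×10⁻¹¹ × 5.972×10²⁴ = 3.986×10¹⁴ m³/s².
r = 6371 + 13860 = 20231 km = 2.0231×10⁷ m.
For a circular orbit v = √(μ/r) = √(3.986×10¹⁴ / 2.023×10⁷) = √(1.970×10⁷) = 4439 m/s.

v ≈ 4440 m/s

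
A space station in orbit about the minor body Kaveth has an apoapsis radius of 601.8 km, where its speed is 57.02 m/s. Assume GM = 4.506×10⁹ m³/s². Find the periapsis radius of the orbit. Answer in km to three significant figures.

r_a = 6.018×10⁵ m.
Specific energy ε = v²/2 − μ/r = -5.862×10³ J/kg, so a = −μ/(2ε) = 3.843×10⁵ m.
The apsides satisfy r_p + r_a = 2a, so the periapsis radius is 2a − r_a = 1.669×10⁵ m = 166.89 km.

periapsis radius ≈ 167 km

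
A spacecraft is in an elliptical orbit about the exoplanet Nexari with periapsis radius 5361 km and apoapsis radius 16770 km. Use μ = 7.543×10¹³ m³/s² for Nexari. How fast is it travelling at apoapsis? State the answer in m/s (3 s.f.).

v ≈ 1480 m/s

Semi-major axis a = (r_p + r_a)/2 = 11066 km = 1.107×10⁷ m.
Vis-viva: v² = μ(2/r − 1/a) = 7.543×10¹³ × (1.193×10⁻⁷ − 9.037×10⁻⁸) = 2.179×10⁶ m²/s².
v = 1476 m/s.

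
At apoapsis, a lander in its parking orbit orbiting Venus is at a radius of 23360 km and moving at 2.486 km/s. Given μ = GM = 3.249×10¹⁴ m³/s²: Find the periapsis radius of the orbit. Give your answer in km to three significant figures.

r_a = 2.336×10⁷ m.
Specific energy ε = v²/2 − μ/r = -1.082×10⁷ J/kg, so a = −μ/(2ε) = 1.502×10⁷ m.
The apsides satisfy r_p + r_a = 2a, so the periapsis radius is 2a − r_a = 6.672×10⁶ m = 6672.5 km.

periapsis radius ≈ 6670 km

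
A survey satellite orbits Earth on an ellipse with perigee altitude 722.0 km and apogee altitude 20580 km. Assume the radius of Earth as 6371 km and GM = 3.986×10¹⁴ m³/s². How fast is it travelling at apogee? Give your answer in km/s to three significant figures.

r_p = 6371 + 722.0 = 7093.0 km = 7.0930×10⁶ m.
r_a = 6371 + 20580 = 26951 km = 2.6951×10⁷ m.
Semi-major axis a = (r_p + r_a)/2 = 17022 km = 1.702×10⁷ m.
Vis-viva: v² = μ(2/r − 1/a) = 3.986×10¹⁴ × (7.421×10⁻⁸ − 5.875×10⁻⁸) = 6.163×10⁶ m²/s².
v = 2483 m/s = 2.483 km/s.

v ≈ 2.48 km/s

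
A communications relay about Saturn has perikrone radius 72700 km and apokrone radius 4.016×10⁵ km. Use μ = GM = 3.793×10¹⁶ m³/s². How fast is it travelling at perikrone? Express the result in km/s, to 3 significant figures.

v ≈ 29.7 km/s

Semi-major axis a = (r_p + r_a)/2 = 2.3715×10⁵ km = 2.372×10⁸ m.
Vis-viva: v² = μ(2/r − 1/a) = 3.793×10¹⁶ × (2.751×10⁻⁸ − 4.217×10⁻⁹) = 8.835×10⁸ m²/s².
v = 29720 m/s = 29.72 km/s.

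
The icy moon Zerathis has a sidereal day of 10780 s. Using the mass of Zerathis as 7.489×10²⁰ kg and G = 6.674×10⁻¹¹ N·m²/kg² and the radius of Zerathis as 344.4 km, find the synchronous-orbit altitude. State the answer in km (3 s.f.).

h_sync ≈ 184 km

μ = GM = 6.674×10⁻¹¹ × 7.489×10²⁰ = 4.998×10¹⁰ m³/s².
A synchronous orbit has period T, so by Kepler's third law a = (μT²/4π²)^(1/3).
μT²/4π² = 4.998×10¹⁰ × (1.078×10⁴)² / 39.48 = 1.471×10¹⁷ m³.
a = 5.279×10⁵ m = 527.91 km.
Altitude h = a − R = 527.91 − 344.4 = 183.51 km.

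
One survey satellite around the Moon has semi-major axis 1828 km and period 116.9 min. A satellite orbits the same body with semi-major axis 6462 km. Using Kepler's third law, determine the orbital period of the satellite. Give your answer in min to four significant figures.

Kepler's third law: T² ∝ a³, so T₂ = T₁ (a₂/a₁)^(3/2).
a₂/a₁ = 3.535, (a₂/a₁)^(3/2) = 6.646.
T₂ = 116.9 × 6.646 = 777.0 min.

T₂ ≈ 777.0 min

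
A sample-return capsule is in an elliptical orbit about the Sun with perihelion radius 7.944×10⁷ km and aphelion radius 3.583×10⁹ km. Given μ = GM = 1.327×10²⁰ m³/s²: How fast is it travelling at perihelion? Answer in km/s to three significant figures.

v ≈ 57.2 km/s

Semi-major axis a = (r_p + r_a)/2 = 1.8312×10⁹ km = 1.831×10¹² m.
Vis-viva: v² = μ(2/r − 1/a) = 1.327×10²⁰ × (2.518×10⁻¹¹ − 5.461×10⁻¹³) = 3.268×10⁹ m²/s².
v = 57170 m/s = 57.17 km/s.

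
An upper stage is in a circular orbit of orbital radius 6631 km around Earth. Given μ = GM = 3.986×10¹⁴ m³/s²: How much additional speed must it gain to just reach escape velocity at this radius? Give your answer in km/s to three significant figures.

Δv ≈ 3.21 km/s

r = 6631 km = 6.631×10⁶ m.
Circular speed v_c = √(μ/r) = 7753 m/s.
Escape speed v_esc = √(2μ/r) = √2 × v_c = 10960 m/s.
Δv = v_esc − v_c = 3211 m/s = 3.211 km/s.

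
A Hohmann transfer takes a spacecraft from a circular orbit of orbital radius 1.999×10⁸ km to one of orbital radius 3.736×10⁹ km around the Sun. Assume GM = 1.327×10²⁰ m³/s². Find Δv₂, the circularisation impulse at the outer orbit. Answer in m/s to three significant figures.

r₁ = 1.999×10⁸ km = 1.999×10¹¹ m.
r₂ = 3.736×10⁹ km = 3.736×10¹² m.
Transfer ellipse a_t = (r₁ + r₂)/2 = 1.968×10¹² m.
At r₁: circular v_c1 = √(μ/r₁) = 25760 m/s; transfer-perihelion v_p = √[μ(2/r₁ − 1/a_t)] = 35500 m/s.
At r₂: circular v_c2 = √(μ/r₂) = 5960 m/s; transfer-aphelion v_a = √[μ(2/r₂ − 1/a_t)] = 1899 m/s.
Δv₂ = v_c2 − v_a = 4060 m/s.

Δv ≈ 4060 m/s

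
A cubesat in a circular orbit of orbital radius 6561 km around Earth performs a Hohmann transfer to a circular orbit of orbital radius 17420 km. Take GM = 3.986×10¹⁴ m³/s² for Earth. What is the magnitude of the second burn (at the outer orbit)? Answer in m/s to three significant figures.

Δv ≈ 1250 m/s

r₁ = 6561 km = 6.561×10⁶ m.
r₂ = 17420 km = 1.742×10⁷ m.
Transfer ellipse a_t = (r₁ + r₂)/2 = 1.199×10⁷ m.
At r₁: circular v_c1 = √(μ/r₁) = 7794 m/s; transfer-perigee v_p = √[μ(2/r₁ − 1/a_t)] = 9395 m/s.
At r₂: circular v_c2 = √(μ/r₂) = 4783 m/s; transfer-apogee v_a = √[μ(2/r₂ − 1/a_t)] = 3538 m/s.
Δv₂ = v_c2 − v_a = 1245 m/s.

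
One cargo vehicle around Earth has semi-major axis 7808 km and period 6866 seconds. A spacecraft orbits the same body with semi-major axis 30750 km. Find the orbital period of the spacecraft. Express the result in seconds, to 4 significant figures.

Kepler's third law: T² ∝ a³, so T₂ = T₁ (a₂/a₁)^(3/2).
a₂/a₁ = 3.938, (a₂/a₁)^(3/2) = 7.816.
T₂ = 6866 × 7.816 = 53660 seconds.

T₂ ≈ 53660 seconds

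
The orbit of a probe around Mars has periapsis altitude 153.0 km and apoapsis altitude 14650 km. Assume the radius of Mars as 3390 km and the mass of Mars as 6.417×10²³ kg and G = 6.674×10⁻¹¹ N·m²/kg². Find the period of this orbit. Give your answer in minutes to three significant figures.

μ = GM = 6.674×10⁻¹¹ × 6.417×10²³ = 4.283×10¹³ m³/s².
r_p = 3390 + 153.0 = 3543.0 km = 3.5430×10⁶ m.
r_a = 3390 + 14650 = 18040 km = 1.8040×10⁷ m.
Semi-major axis a = (r_p + r_a)/2 = (3543.0 + 18040)/2 = 10792 km = 1.079×10⁷ m.
By Kepler's third law T = 2π√(a³/μ) = 2π × 5.417×10³ = 3.404×10⁴ s.
= 567.3 minutes.

T ≈ 567 minutes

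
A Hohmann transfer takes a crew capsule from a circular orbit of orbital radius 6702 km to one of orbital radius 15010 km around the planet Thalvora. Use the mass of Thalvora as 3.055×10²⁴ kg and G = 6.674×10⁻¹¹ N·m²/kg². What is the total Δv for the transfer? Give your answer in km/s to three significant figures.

μ = GM = 6.674×10⁻¹¹ × 3.055×10²⁴ = 2.039×10¹⁴ m³/s².
r₁ = 6702 km = 6.702×10⁶ m.
r₂ = 15010 km = 1.501×10⁷ m.
Transfer ellipse a_t = (r₁ + r₂)/2 = 1.086×10⁷ m.
At r₁: circular v_c1 = √(μ/r₁) = 5516 m/s; transfer-periapsis v_p = √[μ(2/r₁ − 1/a_t)] = 6486 m/s.
Δv₁ = v_p − v_c1 = 970.0 m/s.
At r₂: circular v_c2 = √(μ/r₂) = 3686 m/s; transfer-apoapsis v_a = √[μ(2/r₂ − 1/a_t)] = 2896 m/s.
Δv₂ = v_c2 − v_a = 789.8 m/s.
Total Δv = Δv₁ + Δv₂ = 1760 m/s = 1.760 km/s.

Δv_total ≈ 1.76 km/s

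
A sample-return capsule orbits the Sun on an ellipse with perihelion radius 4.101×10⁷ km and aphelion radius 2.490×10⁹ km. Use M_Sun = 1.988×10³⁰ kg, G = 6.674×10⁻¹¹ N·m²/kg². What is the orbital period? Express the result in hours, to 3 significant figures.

T ≈ 216000 hours

μ = GM = 6.674×10⁻¹¹ × 1.988×10³⁰ = 1.327×10²⁰ m³/s².
Semi-major axis a = (r_p + r_a)/2 = (4.1010×10⁷ + 2.4900×10⁹)/2 = 1.2655×10⁹ km = 1.266×10¹² m.
By Kepler's third law T = 2π√(a³/μ) = 2π × 1.236×10⁸ = 7.766×10⁸ s.
= 2.157×10⁵ hours.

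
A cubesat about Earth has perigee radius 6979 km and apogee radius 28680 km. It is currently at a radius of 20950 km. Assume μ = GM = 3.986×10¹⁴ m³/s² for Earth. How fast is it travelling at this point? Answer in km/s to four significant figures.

Semi-major axis a = (r_p + r_a)/2 = 17830 km = 1.783×10⁷ m.
Vis-viva: v² = μ(2/r − 1/a) = 3.986×10¹⁴ × (9.547×10⁻⁸ − 5.609×10⁻⁸) = 1.570×10⁷ m²/s².
v = 3962 m/s = 3.962 km/s.

v ≈ 3.962 km/s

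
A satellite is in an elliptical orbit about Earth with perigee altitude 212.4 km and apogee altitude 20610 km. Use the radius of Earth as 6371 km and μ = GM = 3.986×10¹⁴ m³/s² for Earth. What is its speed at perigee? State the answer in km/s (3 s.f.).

r_p = 6371 + 212.4 = 6583.4 km = 6.5834×10⁶ m.
r_a = 6371 + 20610 = 26981 km = 2.6981×10⁷ m.
Semi-major axis a = (r_p + r_a)/2 = 16782 km = 1.678×10⁷ m.
Vis-viva: v² = μ(2/r − 1/a) = 3.986×10¹⁴ × (3.038×10⁻⁷ − 5.959×10⁻⁸) = 9.734×10⁷ m²/s².
v = 9866 m/s = 9.866 km/s.

v ≈ 9.87 km/s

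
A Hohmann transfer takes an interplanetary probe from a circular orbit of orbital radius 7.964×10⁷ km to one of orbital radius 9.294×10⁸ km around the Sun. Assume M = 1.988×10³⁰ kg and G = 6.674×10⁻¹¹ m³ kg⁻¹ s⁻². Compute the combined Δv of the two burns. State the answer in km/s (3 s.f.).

Δv_total ≈ 21.8 km/s

μ = GM = 6.674×10⁻¹¹ × 1.988×10³⁰ = 1.327×10²⁰ m³/s².
r₁ = 7.964×10⁷ km = 7.964×10¹⁰ m.
r₂ = 9.294×10⁸ km = 9.294×10¹¹ m.
Transfer ellipse a_t = (r₁ + r₂)/2 = 5.045×10¹¹ m.
At r₁: circular v_c1 = √(μ/r₁) = 40820 m/s; transfer-perihelion v_p = √[μ(2/r₁ − 1/a_t)] = 55400 m/s.
Δv₁ = v_p − v_c1 = 14580 m/s.
At r₂: circular v_c2 = √(μ/r₂) = 11950 m/s; transfer-aphelion v_a = √[μ(2/r₂ − 1/a_t)] = 4747 m/s.
Δv₂ = v_c2 − v_a = 7201 m/s.
Total Δv = Δv₁ + Δv₂ = 21780 m/s = 21.78 km/s.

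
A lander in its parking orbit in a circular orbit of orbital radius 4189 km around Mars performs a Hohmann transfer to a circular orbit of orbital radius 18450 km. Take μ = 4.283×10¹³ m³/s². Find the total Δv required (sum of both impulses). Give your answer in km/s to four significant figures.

r₁ = 4189 km = 4.189×10⁶ m.
r₂ = 18450 km = 1.845×10⁷ m.
Transfer ellipse a_t = (r₁ + r₂)/2 = 1.132×10⁷ m.
At r₁: circular v_c1 = √(μ/r₁) = 3198 m/s; transfer-periapsis v_p = √[μ(2/r₁ − 1/a_t)] = 4082 m/s.
Δv₁ = v_p − v_c1 = 884.7 m/s.
At r₂: circular v_c2 = √(μ/r₂) = 1524 m/s; transfer-apoapsis v_a = √[μ(2/r₂ − 1/a_t)] = 926.9 m/s.
Δv₂ = v_c2 − v_a = 596.8 m/s.
Total Δv = Δv₁ + Δv₂ = 1481 m/s = 1.481 km/s.

Δv_total ≈ 1.481 km/s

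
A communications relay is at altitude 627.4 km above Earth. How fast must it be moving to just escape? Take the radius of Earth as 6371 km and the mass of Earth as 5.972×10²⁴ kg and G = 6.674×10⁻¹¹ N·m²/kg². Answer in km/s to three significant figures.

μ = GM = 6.674×10⁻¹¹ × 5.972×10²⁴ = 3.986×10¹⁴ m³/s².
r = 6371 + 627.4 = 6998.4 km = 6.9984×10⁶ m.
Escape speed v_esc = √(2μ/r) = √(2 × 3.986×10¹⁴ / 6.998×10⁶) = √(1.139×10⁸) = 10670 m/s.
= 10.67 km/s.

v_esc ≈ 10.7 km/s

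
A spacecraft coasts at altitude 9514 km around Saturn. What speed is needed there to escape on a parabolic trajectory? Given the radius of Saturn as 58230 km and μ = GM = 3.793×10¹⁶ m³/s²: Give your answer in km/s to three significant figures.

r = 58230 + 9514 = 67744 km = 6.7744×10⁷ m.
Escape speed v_esc = √(2μ/r) = √(2 × 3.793×10¹⁶ / 6.774×10⁷) = √(1.120×10⁹) = 33460 m/s.
= 33.46 km/s.

v_esc ≈ 33.5 km/s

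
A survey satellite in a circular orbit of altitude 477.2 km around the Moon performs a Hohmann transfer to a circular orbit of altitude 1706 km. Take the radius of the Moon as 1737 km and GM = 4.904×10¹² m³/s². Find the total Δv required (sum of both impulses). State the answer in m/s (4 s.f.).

Δv_total ≈ 291.2 m/s

r₁ = 1737 + 477.2 = 2214.2 km = 2.2142×10⁶ m.
r₂ = 1737 + 1706 = 3443.0 km = 3.4430×10⁶ m.
Transfer ellipse a_t = (r₁ + r₂)/2 = 2.829×10⁶ m.
At r₁: circular v_c1 = √(μ/r₁) = 1488 m/s; transfer-perilune v_p = √[μ(2/r₁ − 1/a_t)] = 1642 m/s.
Δv₁ = v_p − v_c1 = 153.7 m/s.
At r₂: circular v_c2 = √(μ/r₂) = 1193 m/s; transfer-apolune v_a = √[μ(2/r₂ − 1/a_t)] = 1056 m/s.
Δv₂ = v_c2 − v_a = 137.5 m/s.
Total Δv = Δv₁ + Δv₂ = 291.2 m/s.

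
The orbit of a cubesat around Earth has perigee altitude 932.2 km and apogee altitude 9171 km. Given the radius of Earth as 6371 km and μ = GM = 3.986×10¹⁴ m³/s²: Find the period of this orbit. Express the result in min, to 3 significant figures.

r_p = 6371 + 932.2 = 7303.2 km = 7.3032×10⁶ m.
r_a = 6371 + 9171 = 15542 km = 1.5542×10⁷ m.
Semi-major axis a = (r_p + r_a)/2 = (7303.2 + 15542)/2 = 11423 km = 1.142×10⁷ m.
By Kepler's third law T = 2π√(a³/μ) = 2π × 1.934×10³ = 1.215×10⁴ s.
= 202.5 min.

T ≈ 202 min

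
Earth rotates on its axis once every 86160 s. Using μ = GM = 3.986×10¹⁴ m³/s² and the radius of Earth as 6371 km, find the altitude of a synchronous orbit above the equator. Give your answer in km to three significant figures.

A synchronous orbit has period T, so by Kepler's third law a = (μT²/4π²)^(1/3).
μT²/4π² = 3.986×10¹⁴ × (8.616×10⁴)² / 39.48 = 7.495×10²² m³.
a = 4.216×10⁷ m = 42163 km.
Altitude h = a − R = 42163 − 6371 = 35792 km.

h_sync ≈ 35800 km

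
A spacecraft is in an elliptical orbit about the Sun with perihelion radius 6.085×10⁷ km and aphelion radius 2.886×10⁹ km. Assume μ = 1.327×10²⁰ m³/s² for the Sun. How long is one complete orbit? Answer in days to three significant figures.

T ≈ 11300 days

Semi-major axis a = (r_p + r_a)/2 = (6.0850×10⁷ + 2.8860×10⁹)/2 = 1.4734×10⁹ km = 1.473×10¹² m.
By Kepler's third law T = 2π√(a³/μ) = 2π × 1.553×10⁸ = 9.755×10⁸ s.
= 11290 days.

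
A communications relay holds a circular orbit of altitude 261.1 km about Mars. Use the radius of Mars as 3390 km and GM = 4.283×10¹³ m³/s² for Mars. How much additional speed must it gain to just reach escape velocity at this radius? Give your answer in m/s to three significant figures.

r = 3390 + 261.1 = 3651.1 km = 3.6511×10⁶ m.
Circular speed v_c = √(μ/r) = 3425 m/s.
Escape speed v_esc = √(2μ/r) = √2 × v_c = 4844 m/s.
Δv = v_esc − v_c = 1419 m/s.

Δv ≈ 1420 m/s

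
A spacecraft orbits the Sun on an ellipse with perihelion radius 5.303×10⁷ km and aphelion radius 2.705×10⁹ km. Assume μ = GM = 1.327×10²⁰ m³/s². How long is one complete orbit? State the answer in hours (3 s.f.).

T ≈ 245000 hours

Semi-major axis a = (r_p + r_a)/2 = (5.3030×10⁷ + 2.7050×10⁹)/2 = 1.3790×10⁹ km = 1.379×10¹² m.
By Kepler's third law T = 2π√(a³/μ) = 2π × 1.406×10⁸ = 8.833×10⁸ s.
= 2.454×10⁵ hours.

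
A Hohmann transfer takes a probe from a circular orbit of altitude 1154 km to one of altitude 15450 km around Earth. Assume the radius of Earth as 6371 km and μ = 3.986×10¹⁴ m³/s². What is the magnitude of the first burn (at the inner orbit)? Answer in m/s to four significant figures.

r₁ = 6371 + 1154 = 7525.0 km = 7.5250×10⁶ m.
r₂ = 6371 + 15450 = 21821 km = 2.1821×10⁷ m.
Transfer ellipse a_t = (r₁ + r₂)/2 = 1.467×10⁷ m.
At r₁: circular v_c1 = √(μ/r₁) = 7278 m/s; transfer-perigee v_p = √[μ(2/r₁ − 1/a_t)] = 8876 m/s.
Δv₁ = v_p − v_c1 = 1597 m/s.

Δv ≈ 1597 m/s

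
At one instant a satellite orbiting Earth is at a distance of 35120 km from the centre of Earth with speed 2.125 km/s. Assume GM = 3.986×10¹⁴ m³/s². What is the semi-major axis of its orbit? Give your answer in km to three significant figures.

a ≈ 21900 km

r = 3.512×10⁷ m.
Specific orbital energy ε = v²/2 − μ/r = (2125)²/2 − 3.986×10¹⁴/3.512×10⁷ = -9.092×10⁶ J/kg.
Since ε = −μ/(2a), a = −μ/(2ε) = 2.192×10⁷ m = 21921 km.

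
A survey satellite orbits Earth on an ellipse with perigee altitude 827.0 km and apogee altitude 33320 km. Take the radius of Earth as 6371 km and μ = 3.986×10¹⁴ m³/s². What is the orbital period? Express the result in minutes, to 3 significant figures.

T ≈ 595 minutes

r_p = 6371 + 827.0 = 7198.0 km = 7.1980×10⁶ m.
r_a = 6371 + 33320 = 39691 km = 3.9691×10⁷ m.
Semi-major axis a = (r_p + r_a)/2 = (7198.0 + 39691)/2 = 23444 km = 2.344×10⁷ m.
By Kepler's third law T = 2π√(a³/μ) = 2π × 5.686×10³ = 3.573×10⁴ s.
= 595.4 minutes.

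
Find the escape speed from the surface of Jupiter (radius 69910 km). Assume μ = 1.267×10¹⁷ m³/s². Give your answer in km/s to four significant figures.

v_esc ≈ 60.21 km/s

r = R = 6.991×10⁷ m.
Escape speed v_esc = √(2μ/r) = √(2 × 1.267×10¹⁷ / 6.991×10⁷) = √(3.625×10⁹) = 60210 m/s.
= 60.21 km/s.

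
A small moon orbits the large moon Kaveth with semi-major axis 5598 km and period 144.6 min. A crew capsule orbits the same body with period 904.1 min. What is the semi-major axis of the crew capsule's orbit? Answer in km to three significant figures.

Kepler's third law: a³ ∝ T², so a₂ = a₁ (T₂/T₁)^(2/3).
T₂/T₁ = 6.252, (T₂/T₁)^(2/3) = 3.394.
a₂ = 5598 × 3.394 = 19000 km.

a₂ ≈ 19000 km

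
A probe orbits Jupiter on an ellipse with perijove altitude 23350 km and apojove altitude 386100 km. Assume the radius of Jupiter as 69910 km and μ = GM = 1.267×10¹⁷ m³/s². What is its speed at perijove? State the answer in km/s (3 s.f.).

v ≈ 47.5 km/s

r_p = 69910 + 23350 = 93260 km = 9.3260×10⁷ m.
r_a = 69910 + 386100 = 456010 km = 4.5601×10⁸ m.
Semi-major axis a = (r_p + r_a)/2 = 2.7464×10⁵ km = 2.746×10⁸ m.
Vis-viva: v² = μ(2/r − 1/a) = 1.267×10¹⁷ × (2.145×10⁻⁸ − 3.641×10⁻⁹) = 2.256×10⁹ m²/s².
v = 47500 m/s = 47.50 km/s.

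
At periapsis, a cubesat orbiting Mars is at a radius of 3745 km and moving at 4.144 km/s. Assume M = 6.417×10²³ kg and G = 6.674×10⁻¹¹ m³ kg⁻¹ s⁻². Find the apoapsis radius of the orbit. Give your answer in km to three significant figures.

μ = GM = 6.674×10⁻¹¹ × 6.417×10²³ = 4.283×10¹³ m³/s².
r_p = 3.745×10⁶ m.
Specific energy ε = v²/2 − μ/r = -2.849×10⁶ J/kg, so a = −μ/(2ε) = 7.515×10⁶ m.
The apsides satisfy r_p + r_a = 2a, so the apoapsis radius is 2a − r_p = 1.129×10⁷ m = 11285 km.

apoapsis radius ≈ 11300 km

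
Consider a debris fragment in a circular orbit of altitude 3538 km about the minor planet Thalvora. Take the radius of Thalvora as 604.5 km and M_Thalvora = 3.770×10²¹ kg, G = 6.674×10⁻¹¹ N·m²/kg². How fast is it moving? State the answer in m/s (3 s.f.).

μ = GM = 6.674×10⁻¹¹ × 3.770×10²¹ = 2.516×10¹¹ m³/s².
r = 604.5 + 3538 = 4142.5 km = 4.1425×10⁶ m.
For a circular orbit v = √(μ/r) = √(2.516×10¹¹ / 4.142×10⁶) = √(6.074×10⁴) = 246.5 m/s.

v ≈ 246 m/s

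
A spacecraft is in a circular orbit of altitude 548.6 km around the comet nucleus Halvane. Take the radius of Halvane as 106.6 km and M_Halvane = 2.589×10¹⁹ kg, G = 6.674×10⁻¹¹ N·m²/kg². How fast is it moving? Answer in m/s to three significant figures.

μ = GM = 6.674×10⁻¹¹ × 2.589×10¹⁹ = 1.728×10⁹ m³/s².
r = 106.6 + 548.6 = 655.20 km = 6.5520×10⁵ m.
For a circular orbit v = √(μ/r) = √(1.728×10⁹ / 6.552×10⁵) = √(2.637×10³) = 51.35 m/s.

v ≈ 51.4 m/s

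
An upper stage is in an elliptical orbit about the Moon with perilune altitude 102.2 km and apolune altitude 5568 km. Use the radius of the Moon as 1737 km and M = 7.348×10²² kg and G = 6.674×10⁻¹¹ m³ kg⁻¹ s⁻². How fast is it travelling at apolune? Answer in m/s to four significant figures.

μ = GM = 6.674×10⁻¹¹ × 7.348×10²² = 4.904×10¹² m³/s².
r_p = 1737 + 102.2 = 1839.2 km = 1.8392×10⁶ m.
r_a = 1737 + 5568 = 7305.0 km = 7.3050×10⁶ m.
Semi-major axis a = (r_p + r_a)/2 = 4572.1 km = 4.572×10⁶ m.
Vis-viva: v² = μ(2/r − 1/a) = 4.904×10¹² × (2.738×10⁻⁷ − 2.187×10⁻⁷) = 2.701×10⁵ m²/s².
v = 519.7 m/s.

v ≈ 519.7 m/s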